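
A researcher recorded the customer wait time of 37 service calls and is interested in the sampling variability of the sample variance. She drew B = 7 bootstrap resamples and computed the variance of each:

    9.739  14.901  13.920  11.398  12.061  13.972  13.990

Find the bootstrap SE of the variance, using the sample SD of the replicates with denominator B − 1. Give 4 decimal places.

SE* = 1.8402

Bootstrap SE is the standard deviation of the 7 replicate variances.
Mean of replicates: (9.739 + 14.901 + 13.920 + 11.398 + 12.061 + 13.972 + 13.990) / 7 = 89.98100 / 7 = 12.85443
Sum of squared deviations: (−3.11543)² + (+2.04657)² + (+1.06557)² + (−1.45643)² + (−0.79343)² + (+1.11757)² + (+1.13557)² = 20.31899
Variance = 20.31899 / 6 = 3.38650
SE* = √3.38650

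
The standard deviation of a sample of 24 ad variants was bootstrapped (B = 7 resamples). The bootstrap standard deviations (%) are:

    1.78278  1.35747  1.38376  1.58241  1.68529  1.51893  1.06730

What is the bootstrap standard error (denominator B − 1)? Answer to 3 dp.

SE* = 0.238

Bootstrap SE is the standard deviation of the 7 replicate standard deviations.
Mean of replicates: (1.78278 + 1.35747 + 1.38376 + 1.58241 + 1.68529 + 1.51893 + 1.06730) / 7 = 10.377940 / 7 = 1.482563
Sum of squared deviations: (+0.300217)² + (−0.125093)² + (−0.098803)² + (+0.099847)² + (+0.202727)² + (+0.036367)² + (−0.415263)² = 0.340374
Variance = 0.340374 / 6 = 0.056729
SE* = √0.056729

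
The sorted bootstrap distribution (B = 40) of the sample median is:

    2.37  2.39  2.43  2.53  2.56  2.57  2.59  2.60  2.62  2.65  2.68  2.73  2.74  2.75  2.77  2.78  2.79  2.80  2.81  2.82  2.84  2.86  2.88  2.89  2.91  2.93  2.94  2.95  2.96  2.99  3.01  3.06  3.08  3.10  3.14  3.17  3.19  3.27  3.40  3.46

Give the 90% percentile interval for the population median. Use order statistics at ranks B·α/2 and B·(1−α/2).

α = 0.10; lower rank = 40 × 0.050 = 2; upper rank = 40 × 0.950 = 38.
The 2nd smallest replicate is 2.39; the 38th is 3.27.

(2.39, 3.27)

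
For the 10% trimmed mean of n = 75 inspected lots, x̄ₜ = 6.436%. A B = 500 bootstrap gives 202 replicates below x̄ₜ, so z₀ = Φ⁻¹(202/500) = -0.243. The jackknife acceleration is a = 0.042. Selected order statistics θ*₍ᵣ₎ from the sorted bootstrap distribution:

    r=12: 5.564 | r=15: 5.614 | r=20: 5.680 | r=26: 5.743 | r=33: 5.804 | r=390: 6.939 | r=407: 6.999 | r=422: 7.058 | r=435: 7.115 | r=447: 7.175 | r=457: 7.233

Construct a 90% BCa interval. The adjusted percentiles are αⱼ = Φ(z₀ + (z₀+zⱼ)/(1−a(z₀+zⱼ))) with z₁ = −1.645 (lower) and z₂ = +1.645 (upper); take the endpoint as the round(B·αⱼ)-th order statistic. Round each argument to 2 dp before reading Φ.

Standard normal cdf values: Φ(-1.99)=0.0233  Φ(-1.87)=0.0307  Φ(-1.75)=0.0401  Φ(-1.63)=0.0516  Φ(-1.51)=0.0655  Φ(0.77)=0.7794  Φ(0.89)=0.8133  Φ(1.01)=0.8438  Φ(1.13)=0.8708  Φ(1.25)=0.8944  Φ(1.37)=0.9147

(5.564, 7.175)

Lower: z₀ + z₁ = -0.243 + (-1.645) = -1.888; 1 − a(z₀+z₁) = 1 − (0.042)(-1.888) = 1.0793; argument = -0.243 + (-1.888)/1.0793 = -1.9923 → -1.99.
α₁ = Φ(-1.99) = 0.0233; rank = round(500 × 0.0233) = 12; θ*₍12₎ = 5.564.
Upper: z₀ + z₂ = 1.402; 1 − a(z₀+z₂) = 0.9411; argument = 1.2467 → 1.25; α₂ = 0.8944; rank = 447; θ*₍447₎ = 7.175.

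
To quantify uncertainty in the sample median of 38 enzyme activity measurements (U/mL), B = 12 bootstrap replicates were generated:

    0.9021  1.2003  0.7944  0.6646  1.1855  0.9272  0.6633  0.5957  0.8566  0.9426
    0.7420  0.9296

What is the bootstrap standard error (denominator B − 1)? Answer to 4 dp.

SE* = 0.1917

Bootstrap SE is the standard deviation of the 12 replicate medians.
Mean of replicates: (0.9021 + 1.2003 + 0.7944 + 0.6646 + 1.1855 + 0.9272 + 0.6633 + 0.5957 + 0.8566 + 0.9426 + 0.7420 + 0.9296) / 12 = 10.40390 / 12 = 0.86699
Sum of squared deviations: (+0.03511)² + (+0.33331)² + (−0.07259)² + (−0.20239)² + (+0.31851)² + (+0.06021)² + (−0.20369)² + (−0.27129)² + (−0.01039)² + (+0.07561)² + (−0.12499)² + (+0.06261)² = 0.40409
Variance = 0.40409 / 11 = 0.03674
SE* = √0.03674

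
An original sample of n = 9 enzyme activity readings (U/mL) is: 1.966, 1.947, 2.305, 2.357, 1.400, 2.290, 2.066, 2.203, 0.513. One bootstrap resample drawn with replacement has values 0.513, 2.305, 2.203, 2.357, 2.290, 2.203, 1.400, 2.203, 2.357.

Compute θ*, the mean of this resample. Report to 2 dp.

θ* = 1.98

Mean = (0.513 + 2.305 + 2.203 + 2.357 + 2.290 + 2.203 + 1.400 + 2.203 + 2.357) / 9 = 17.8310 / 9 = 1.98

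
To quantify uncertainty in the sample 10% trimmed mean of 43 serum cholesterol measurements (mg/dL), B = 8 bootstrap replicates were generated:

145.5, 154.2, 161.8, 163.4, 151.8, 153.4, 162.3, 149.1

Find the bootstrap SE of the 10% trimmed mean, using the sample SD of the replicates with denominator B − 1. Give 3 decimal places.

SE* = 6.637

Bootstrap SE is the standard deviation of the 8 replicate 10% trimmed means.
Mean of replicates: (145.5 + 154.2 + 161.8 + 163.4 + 151.8 + 153.4 + 162.3 + 149.1) / 8 = 1241.5000 / 8 = 155.1875
Sum of squared deviations: (−9.6875)² + (−0.9875)² + (+6.6125)² + (+8.2125)² + (−3.3875)² + (−1.7875)² + (+7.1125)² + (−6.0875)² = 308.3088
Variance = 308.3088 / 7 = 44.0441
SE* = √44.0441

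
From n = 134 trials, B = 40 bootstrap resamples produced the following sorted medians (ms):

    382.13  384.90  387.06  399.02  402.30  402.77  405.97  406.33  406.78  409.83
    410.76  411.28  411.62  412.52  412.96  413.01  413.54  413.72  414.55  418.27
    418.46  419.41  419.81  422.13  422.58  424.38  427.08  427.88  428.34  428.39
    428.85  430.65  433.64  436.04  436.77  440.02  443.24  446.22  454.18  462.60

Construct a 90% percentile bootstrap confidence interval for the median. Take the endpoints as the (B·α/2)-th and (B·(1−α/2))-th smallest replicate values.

(384.90, 446.22)

α = 0.10; lower rank = 40 × 0.050 = 2; upper rank = 40 × 0.950 = 38.
The 2nd smallest replicate is 384.90; the 38th is 446.22.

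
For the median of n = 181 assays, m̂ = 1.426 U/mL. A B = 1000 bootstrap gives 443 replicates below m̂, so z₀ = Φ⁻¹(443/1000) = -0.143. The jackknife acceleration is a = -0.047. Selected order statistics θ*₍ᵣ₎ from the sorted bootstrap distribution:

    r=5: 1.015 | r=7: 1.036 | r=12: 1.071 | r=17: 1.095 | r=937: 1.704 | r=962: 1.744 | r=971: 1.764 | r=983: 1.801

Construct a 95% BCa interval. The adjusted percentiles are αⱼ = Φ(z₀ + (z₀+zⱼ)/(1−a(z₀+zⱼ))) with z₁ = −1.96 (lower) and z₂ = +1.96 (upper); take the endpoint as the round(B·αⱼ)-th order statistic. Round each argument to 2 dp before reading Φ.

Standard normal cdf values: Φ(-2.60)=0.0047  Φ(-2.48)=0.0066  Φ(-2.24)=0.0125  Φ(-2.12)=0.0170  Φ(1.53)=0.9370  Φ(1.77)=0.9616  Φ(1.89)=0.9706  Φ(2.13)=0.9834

(1.036, 1.704)

Lower: z₀ + z₁ = -0.143 + (-1.960) = -2.103; 1 − a(z₀+z₁) = 1 − (-0.047)(-2.103) = 0.9012; argument = -0.143 + (-2.103)/0.9012 = -2.4767 → -2.48.
α₁ = Φ(-2.48) = 0.0066; rank = round(1000 × 0.0066) = 7; θ*₍7₎ = 1.036.
Upper: z₀ + z₂ = 1.817; 1 − a(z₀+z₂) = 1.0854; argument = 1.5310 → 1.53; α₂ = 0.9370; rank = 937; θ*₍937₎ = 1.704.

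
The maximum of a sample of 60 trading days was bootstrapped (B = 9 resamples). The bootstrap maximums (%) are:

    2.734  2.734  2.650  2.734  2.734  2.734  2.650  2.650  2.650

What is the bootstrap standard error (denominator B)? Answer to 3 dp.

Bootstrap SE is the standard deviation of the 9 replicate maximums.
Mean of replicates: (2.734 + 2.734 + 2.650 + 2.734 + 2.734 + 2.734 + 2.650 + 2.650 + 2.650) / 9 = 24.27000 / 9 = 2.69667
Sum of squared deviations: (+0.03733)² + (+0.03733)² + (−0.04667)² + (+0.03733)² + (+0.03733)² + (+0.03733)² + (−0.04667)² + (−0.04667)² + (−0.04667)² = 0.01568
Variance = 0.01568 / 9 = 0.00174
SE* = √0.00174

SE* = 0.042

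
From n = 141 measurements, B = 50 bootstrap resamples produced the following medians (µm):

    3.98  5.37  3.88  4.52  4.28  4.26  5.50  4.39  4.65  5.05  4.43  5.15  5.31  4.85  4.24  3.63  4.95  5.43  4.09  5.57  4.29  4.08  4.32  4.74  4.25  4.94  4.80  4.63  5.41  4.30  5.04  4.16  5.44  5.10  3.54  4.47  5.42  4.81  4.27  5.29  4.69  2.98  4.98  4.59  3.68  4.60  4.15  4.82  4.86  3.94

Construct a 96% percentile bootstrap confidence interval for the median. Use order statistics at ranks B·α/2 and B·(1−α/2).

Sorted replicates: 2.98, 3.54, 3.63, 3.68, 3.88, 3.94, 3.98, 4.08, 4.09, 4.15, 4.16, 4.24, 4.25, 4.26, 4.27, 4.28, 4.29, 4.30, 4.32, 4.39, 4.43, 4.47, 4.52, 4.59, 4.60, 4.63, 4.65, 4.69, 4.74, 4.80, 4.81, 4.82, 4.85, 4.86, 4.94, 4.95, 4.98, 5.04, 5.05, 5.10, 5.15, 5.29, 5.31, 5.37, 5.41, 5.42, 5.43, 5.44, 5.50, 5.57
α = 0.04; lower rank = 50 × 0.020 = 1; upper rank = 50 × 0.980 = 49.
The 1st smallest replicate is 2.98; the 49th is 5.50.

(2.98, 5.50)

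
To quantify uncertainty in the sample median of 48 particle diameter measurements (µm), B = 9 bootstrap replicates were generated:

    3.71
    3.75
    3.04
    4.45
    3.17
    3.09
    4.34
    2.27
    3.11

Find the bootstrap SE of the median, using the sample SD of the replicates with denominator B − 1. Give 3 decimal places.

Bootstrap SE is the standard deviation of the 9 replicate medians.
Mean of replicates: (3.71 + 3.75 + 3.04 + 4.45 + 3.17 + 3.09 + 4.34 + 2.27 + 3.11) / 9 = 30.9300 / 9 = 3.4367
Sum of squared deviations: (+0.2733)² + (+0.3133)² + (−0.3967)² + (+1.0133)² + (−0.2667)² + (−0.3467)² + (+0.9033)² + (−1.1667)² + (−0.3267)² = 3.8322
Variance = 3.8322 / 8 = 0.4790
SE* = √0.4790

SE* = 0.692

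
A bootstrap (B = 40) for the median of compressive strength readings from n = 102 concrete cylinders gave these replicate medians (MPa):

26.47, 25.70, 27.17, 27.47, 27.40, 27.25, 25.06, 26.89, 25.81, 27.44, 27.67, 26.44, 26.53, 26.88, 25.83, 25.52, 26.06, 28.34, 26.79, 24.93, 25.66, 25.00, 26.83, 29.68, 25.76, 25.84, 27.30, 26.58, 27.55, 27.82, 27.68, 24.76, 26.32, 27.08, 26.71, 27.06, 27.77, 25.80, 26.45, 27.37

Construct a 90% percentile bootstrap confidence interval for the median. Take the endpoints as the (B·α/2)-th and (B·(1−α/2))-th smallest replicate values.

(24.93, 27.82)

Sorted replicates: 24.76, 24.93, 25.00, 25.06, 25.52, 25.66, 25.70, 25.76, 25.80, 25.81, 25.83, 25.84, 26.06, 26.32, 26.44, 26.45, 26.47, 26.53, 26.58, 26.71, 26.79, 26.83, 26.88, 26.89, 27.06, 27.08, 27.17, 27.25, 27.30, 27.37, 27.40, 27.44, 27.47, 27.55, 27.67, 27.68, 27.77, 27.82, 28.34, 29.68
α = 0.10; lower rank = 40 × 0.050 = 2; upper rank = 40 × 0.950 = 38.
The 2nd smallest replicate is 24.93; the 38th is 27.82.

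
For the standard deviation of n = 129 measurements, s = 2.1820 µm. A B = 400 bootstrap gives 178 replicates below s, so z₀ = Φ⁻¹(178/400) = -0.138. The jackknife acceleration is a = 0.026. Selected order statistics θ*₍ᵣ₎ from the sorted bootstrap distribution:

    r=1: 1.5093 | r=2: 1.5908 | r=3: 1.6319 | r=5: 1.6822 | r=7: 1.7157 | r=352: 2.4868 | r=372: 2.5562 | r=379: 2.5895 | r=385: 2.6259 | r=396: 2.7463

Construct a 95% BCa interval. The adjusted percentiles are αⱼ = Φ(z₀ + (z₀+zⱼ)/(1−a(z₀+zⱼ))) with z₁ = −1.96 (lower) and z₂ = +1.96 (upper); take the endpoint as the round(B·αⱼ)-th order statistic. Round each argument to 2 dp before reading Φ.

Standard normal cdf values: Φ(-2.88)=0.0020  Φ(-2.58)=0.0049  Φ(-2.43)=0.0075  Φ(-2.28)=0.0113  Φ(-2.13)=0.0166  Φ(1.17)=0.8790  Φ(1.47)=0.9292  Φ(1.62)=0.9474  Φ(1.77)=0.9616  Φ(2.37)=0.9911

(1.7157, 2.6259)

Lower: z₀ + z₁ = -0.138 + (-1.960) = -2.098; 1 − a(z₀+z₁) = 1 − (0.026)(-2.098) = 1.0545; argument = -0.138 + (-2.098)/1.0545 = -2.1275 → -2.13.
α₁ = Φ(-2.13) = 0.0166; rank = round(400 × 0.0166) = 7; θ*₍7₎ = 1.7157.
Upper: z₀ + z₂ = 1.822; 1 − a(z₀+z₂) = 0.9526; argument = 1.7746 → 1.77; α₂ = 0.9616; rank = 385; θ*₍385₎ = 2.6259.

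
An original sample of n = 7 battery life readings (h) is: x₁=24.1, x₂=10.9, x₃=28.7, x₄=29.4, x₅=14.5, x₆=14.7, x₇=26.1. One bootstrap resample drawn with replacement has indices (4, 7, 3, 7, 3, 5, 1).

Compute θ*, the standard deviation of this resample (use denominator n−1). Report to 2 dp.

θ* = 5.15

Resample values: 29.4, 26.1, 28.7, 26.1, 28.7, 14.5, 24.1.
Mean = 25.3714; sum of squared deviations = 159.2543
s² = 159.2543 / 6 = 26.5424
s = √26.5424 = 5.15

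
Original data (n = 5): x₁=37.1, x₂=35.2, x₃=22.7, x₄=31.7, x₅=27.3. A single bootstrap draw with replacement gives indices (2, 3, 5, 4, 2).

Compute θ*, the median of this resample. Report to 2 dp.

θ* = 31.70

Resample values: 35.2, 22.7, 27.3, 31.7, 35.2.
Sorted: 22.7, 27.3, 31.7, 35.2, 35.2
Median = middle value = 31.70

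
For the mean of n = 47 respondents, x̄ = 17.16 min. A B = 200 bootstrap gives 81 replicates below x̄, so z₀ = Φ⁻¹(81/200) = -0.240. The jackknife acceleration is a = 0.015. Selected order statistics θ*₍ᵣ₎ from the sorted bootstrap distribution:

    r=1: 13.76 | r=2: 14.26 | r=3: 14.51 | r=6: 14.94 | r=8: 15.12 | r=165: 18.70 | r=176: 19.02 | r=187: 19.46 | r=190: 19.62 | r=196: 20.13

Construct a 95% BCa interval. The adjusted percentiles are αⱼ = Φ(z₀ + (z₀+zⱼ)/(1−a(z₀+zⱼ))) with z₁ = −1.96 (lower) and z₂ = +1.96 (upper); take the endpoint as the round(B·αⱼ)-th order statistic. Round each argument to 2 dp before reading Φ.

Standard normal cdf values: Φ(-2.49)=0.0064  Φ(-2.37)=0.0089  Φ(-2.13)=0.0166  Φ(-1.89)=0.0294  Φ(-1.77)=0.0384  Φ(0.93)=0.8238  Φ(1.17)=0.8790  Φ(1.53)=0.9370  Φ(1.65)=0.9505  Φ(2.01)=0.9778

(14.26, 19.46)

Lower: z₀ + z₁ = -0.240 + (-1.960) = -2.200; 1 − a(z₀+z₁) = 1 − (0.015)(-2.200) = 1.0330; argument = -0.240 + (-2.200)/1.0330 = -2.3697 → -2.37.
α₁ = Φ(-2.37) = 0.0089; rank = round(200 × 0.0089) = 2; θ*₍2₎ = 14.26.
Upper: z₀ + z₂ = 1.720; 1 − a(z₀+z₂) = 0.9742; argument = 1.5256 → 1.53; α₂ = 0.9370; rank = 187; θ*₍187₎ = 19.46.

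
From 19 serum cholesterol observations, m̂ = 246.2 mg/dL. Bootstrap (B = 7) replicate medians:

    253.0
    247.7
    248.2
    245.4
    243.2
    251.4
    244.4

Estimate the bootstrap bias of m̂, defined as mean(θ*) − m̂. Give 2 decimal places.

bias = +1.41

mean(θ*) = (253.0 + 247.7 + 248.2 + 245.4 + 243.2 + 251.4 + 244.4) / 7 = 247.614
bias = 247.614 − 246.2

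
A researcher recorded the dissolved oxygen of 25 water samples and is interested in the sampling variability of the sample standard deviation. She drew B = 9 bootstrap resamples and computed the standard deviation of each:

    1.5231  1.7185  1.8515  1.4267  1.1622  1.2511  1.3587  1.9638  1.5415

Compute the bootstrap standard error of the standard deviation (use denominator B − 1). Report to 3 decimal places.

Bootstrap SE is the standard deviation of the 9 replicate standard deviations.
Mean of replicates: (1.5231 + 1.7185 + 1.8515 + 1.4267 + 1.1622 + 1.2511 + 1.3587 + 1.9638 + 1.5415) / 9 = 13.79710 / 9 = 1.53301
Sum of squared deviations: (−0.00991)² + (+0.18549)² + (+0.31849)² + (−0.10631)² + (−0.37081)² + (−0.28191)² + (−0.17431)² + (+0.43079)² + (+0.00849)² = 0.58025
Variance = 0.58025 / 8 = 0.07253
SE* = √0.07253

SE* = 0.269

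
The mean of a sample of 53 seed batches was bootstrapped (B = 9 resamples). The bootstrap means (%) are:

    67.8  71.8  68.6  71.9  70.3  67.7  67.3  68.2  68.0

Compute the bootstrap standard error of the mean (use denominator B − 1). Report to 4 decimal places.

Bootstrap SE is the standard deviation of the 9 replicate means.
Mean of replicates: (67.8 + 71.8 + 68.6 + 71.9 + 70.3 + 67.7 + 67.3 + 68.2 + 68.0) / 9 = 621.60000 / 9 = 69.06667
Sum of squared deviations: (−1.26667)² + (+2.73333)² + (−0.46667)² + (+2.83333)² + (+1.23333)² + (−1.36667)² + (−1.76667)² + (−0.86667)² + (−1.06667)² = 25.72000
Variance = 25.72000 / 8 = 3.21500
SE* = √3.21500

SE* = 1.7930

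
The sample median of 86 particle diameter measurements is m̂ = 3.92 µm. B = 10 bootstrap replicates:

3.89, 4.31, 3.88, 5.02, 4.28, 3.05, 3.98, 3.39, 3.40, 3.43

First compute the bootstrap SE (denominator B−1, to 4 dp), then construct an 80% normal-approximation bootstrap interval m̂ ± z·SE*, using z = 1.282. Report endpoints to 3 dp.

Mean of replicates = 3.8630; sum of squared deviations = 3.0136; SE* = √(3.0136/9) = 0.5787
Margin = 1.282 × 0.5787 = 0.7419
Interval: 3.92 ± 0.7419

(3.178, 4.662)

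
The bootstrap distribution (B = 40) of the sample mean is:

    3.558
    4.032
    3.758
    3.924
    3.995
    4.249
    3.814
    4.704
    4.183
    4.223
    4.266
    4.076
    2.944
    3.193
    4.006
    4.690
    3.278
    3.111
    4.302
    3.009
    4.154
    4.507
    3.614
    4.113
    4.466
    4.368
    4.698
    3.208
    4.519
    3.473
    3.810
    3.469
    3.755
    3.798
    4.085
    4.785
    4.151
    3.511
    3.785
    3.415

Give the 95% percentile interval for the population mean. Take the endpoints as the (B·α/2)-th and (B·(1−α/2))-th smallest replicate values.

Sorted replicates: 2.944, 3.009, 3.111, 3.193, 3.208, 3.278, 3.415, 3.469, 3.473, 3.511, 3.558, 3.614, 3.755, 3.758, 3.785, 3.798, 3.810, 3.814, 3.924, 3.995, 4.006, 4.032, 4.076, 4.085, 4.113, 4.151, 4.154, 4.183, 4.223, 4.249, 4.266, 4.302, 4.368, 4.466, 4.507, 4.519, 4.690, 4.698, 4.704, 4.785
α = 0.05; lower rank = 40 × 0.025 = 1; upper rank = 40 × 0.975 = 39.
The 1st smallest replicate is 2.944; the 39th is 4.704.

(2.944, 4.704)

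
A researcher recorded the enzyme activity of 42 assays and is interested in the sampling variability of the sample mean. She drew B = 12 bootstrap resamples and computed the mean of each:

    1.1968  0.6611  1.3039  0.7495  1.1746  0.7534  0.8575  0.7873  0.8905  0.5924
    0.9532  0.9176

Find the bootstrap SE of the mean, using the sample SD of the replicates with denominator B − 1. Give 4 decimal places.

SE* = 0.2216

Bootstrap SE is the standard deviation of the 12 replicate means.
Mean of replicates: (1.1968 + 0.6611 + 1.3039 + 0.7495 + 1.1746 + 0.7534 + 0.8575 + 0.7873 + 0.8905 + 0.5924 + 0.9532 + 0.9176) / 12 = 10.83780 / 12 = 0.90315
Sum of squared deviations: (+0.29365)² + (−0.24205)² + (+0.40075)² + (−0.15365)² + (+0.27145)² + (−0.14975)² + (−0.04565)² + (−0.11585)² + (−0.01265)² + (−0.31075)² + (+0.05005)² + (+0.01445)² = 0.54008
Variance = 0.54008 / 11 = 0.04910
SE* = √0.04910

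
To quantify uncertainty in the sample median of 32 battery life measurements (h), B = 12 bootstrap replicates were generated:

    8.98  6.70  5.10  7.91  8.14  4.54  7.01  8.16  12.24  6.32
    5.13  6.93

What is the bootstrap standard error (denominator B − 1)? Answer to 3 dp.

SE* = 2.083

Bootstrap SE is the standard deviation of the 12 replicate medians.
Mean of replicates: (8.98 + 6.70 + 5.10 + 7.91 + 8.14 + 4.54 + 7.01 + 8.16 + 12.24 + 6.32 + 5.13 + 6.93) / 12 = 87.1600 / 12 = 7.2633
Sum of squared deviations: (+1.7167)² + (−0.5633)² + (−2.1633)² + (+0.6467)² + (+0.8767)² + (−2.7233)² + (−0.2533)² + (+0.8967)² + (+4.9767)² + (−0.9433)² + (−2.1333)² + (−0.3333)² = 47.7351
Variance = 47.7351 / 11 = 4.3396
SE* = √4.3396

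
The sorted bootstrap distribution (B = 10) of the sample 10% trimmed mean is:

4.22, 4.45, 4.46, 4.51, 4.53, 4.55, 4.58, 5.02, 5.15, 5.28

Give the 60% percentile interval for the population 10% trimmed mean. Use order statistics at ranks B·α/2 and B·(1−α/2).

(4.45, 5.02)

α = 0.40; lower rank = 10 × 0.200 = 2; upper rank = 10 × 0.800 = 8.
The 2nd smallest replicate is 4.45; the 8th is 5.02.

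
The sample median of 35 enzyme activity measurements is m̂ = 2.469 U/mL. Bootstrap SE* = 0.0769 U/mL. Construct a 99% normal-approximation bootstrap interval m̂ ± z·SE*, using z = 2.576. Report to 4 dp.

Margin = 2.576 × 0.0769 = 0.19809
Interval: 2.469 ± 0.19809

(2.2709, 2.6671)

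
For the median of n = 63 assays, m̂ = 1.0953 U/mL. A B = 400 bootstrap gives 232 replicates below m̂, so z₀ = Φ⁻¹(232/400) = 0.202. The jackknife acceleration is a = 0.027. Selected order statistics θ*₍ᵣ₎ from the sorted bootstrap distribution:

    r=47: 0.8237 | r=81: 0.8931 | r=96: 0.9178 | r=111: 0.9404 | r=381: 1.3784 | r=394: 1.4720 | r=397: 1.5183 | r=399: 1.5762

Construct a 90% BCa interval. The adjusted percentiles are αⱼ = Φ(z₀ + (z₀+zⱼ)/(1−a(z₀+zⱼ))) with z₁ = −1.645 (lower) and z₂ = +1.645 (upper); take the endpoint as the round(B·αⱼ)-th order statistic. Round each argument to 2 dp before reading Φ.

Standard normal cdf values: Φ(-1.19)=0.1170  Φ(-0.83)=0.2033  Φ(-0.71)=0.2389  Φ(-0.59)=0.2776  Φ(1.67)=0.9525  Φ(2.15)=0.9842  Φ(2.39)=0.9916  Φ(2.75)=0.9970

(0.8237, 1.4720)

Lower: z₀ + z₁ = 0.202 + (-1.645) = -1.443; 1 − a(z₀+z₁) = 1 − (0.027)(-1.443) = 1.0390; argument = 0.202 + (-1.443)/1.0390 = -1.1869 → -1.19.
α₁ = Φ(-1.19) = 0.1170; rank = round(400 × 0.1170) = 47; θ*₍47₎ = 0.8237.
Upper: z₀ + z₂ = 1.847; 1 − a(z₀+z₂) = 0.9501; argument = 2.1459 → 2.15; α₂ = 0.9842; rank = 394; θ*₍394₎ = 1.4720.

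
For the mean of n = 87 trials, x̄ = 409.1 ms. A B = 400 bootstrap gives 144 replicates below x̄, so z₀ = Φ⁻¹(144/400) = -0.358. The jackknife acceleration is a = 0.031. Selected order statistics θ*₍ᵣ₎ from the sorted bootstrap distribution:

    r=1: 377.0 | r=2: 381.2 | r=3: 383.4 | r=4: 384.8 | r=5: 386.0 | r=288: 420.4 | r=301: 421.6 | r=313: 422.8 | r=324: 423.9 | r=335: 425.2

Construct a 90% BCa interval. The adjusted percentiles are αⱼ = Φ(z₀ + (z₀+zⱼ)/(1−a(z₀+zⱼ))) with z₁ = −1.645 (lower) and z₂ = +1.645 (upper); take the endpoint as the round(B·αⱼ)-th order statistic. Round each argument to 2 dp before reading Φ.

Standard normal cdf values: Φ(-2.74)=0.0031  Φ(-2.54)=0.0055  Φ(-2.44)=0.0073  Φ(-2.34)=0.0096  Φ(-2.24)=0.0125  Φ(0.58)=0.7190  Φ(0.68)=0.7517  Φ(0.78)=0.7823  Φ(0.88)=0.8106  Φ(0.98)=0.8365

Lower: z₀ + z₁ = -0.358 + (-1.645) = -2.003; 1 − a(z₀+z₁) = 1 − (0.031)(-2.003) = 1.0621; argument = -0.358 + (-2.003)/1.0621 = -2.2439 → -2.24.
α₁ = Φ(-2.24) = 0.0125; rank = round(400 × 0.0125) = 5; θ*₍5₎ = 386.0.
Upper: z₀ + z₂ = 1.287; 1 − a(z₀+z₂) = 0.9601; argument = 0.9825 → 0.98; α₂ = 0.8365; rank = 335; θ*₍335₎ = 425.2.

(386.0, 425.2)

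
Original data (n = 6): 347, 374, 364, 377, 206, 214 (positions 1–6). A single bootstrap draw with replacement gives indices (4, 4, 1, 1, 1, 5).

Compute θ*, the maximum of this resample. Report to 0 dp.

Resample values: 377, 377, 347, 347, 347, 206.
Maximum = 377

θ* = 377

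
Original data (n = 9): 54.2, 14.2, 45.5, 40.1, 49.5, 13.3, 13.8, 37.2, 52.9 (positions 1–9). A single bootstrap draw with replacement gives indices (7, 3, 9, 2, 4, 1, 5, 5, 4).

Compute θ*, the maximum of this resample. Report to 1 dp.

Resample values: 13.8, 45.5, 52.9, 14.2, 40.1, 54.2, 49.5, 49.5, 40.1.
Maximum = 54.2

θ* = 54.2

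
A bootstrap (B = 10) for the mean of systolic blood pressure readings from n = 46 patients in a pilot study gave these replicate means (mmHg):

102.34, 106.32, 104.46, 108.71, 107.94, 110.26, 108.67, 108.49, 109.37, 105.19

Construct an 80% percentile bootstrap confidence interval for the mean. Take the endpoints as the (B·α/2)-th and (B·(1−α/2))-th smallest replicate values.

(102.34, 109.37)

Sorted replicates: 102.34, 104.46, 105.19, 106.32, 107.94, 108.49, 108.67, 108.71, 109.37, 110.26
α = 0.20; lower rank = 10 × 0.100 = 1; upper rank = 10 × 0.900 = 9.
The 1st smallest replicate is 102.34; the 9th is 109.37.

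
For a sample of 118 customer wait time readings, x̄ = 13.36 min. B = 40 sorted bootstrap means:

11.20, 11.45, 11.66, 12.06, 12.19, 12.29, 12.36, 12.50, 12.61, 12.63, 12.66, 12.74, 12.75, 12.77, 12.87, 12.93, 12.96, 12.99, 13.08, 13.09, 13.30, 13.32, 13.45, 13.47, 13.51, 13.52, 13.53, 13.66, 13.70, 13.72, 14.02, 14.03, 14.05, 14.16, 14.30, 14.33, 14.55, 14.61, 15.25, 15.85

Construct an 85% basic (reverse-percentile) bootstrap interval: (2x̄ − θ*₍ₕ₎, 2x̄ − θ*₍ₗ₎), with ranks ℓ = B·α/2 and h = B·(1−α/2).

(12.17, 15.06)

Percentile endpoints at ranks 3 and 37: θ*₍3₎ = 11.66, θ*₍37₎ = 14.55.
Basic interval reflects these around x̄:
  lower = 2 × 13.36 − 14.55 = 12.17
  upper = 2 × 13.36 − 11.66 = 15.06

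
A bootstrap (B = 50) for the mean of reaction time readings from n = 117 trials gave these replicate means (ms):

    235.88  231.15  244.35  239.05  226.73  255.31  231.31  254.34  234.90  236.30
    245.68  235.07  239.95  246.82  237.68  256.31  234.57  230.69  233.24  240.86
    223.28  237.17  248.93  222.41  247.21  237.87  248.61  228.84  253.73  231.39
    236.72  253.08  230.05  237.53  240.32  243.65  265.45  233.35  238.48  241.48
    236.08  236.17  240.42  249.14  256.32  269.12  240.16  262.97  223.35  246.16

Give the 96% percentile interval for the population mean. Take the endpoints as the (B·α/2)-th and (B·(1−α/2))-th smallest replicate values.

(222.41, 265.45)

Sorted replicates: 222.41, 223.28, 223.35, 226.73, 228.84, 230.05, 230.69, 231.15, 231.31, 231.39, 233.24, 233.35, 234.57, 234.90, 235.07, 235.88, 236.08, 236.17, 236.30, 236.72, 237.17, 237.53, 237.68, 237.87, 238.48, 239.05, 239.95, 240.16, 240.32, 240.42, 240.86, 241.48, 243.65, 244.35, 245.68, 246.16, 246.82, 247.21, 248.61, 248.93, 249.14, 253.08, 253.73, 254.34, 255.31, 256.31, 256.32, 262.97, 265.45, 269.12
α = 0.04; lower rank = 50 × 0.020 = 1; upper rank = 50 × 0.980 = 49.
The 1st smallest replicate is 222.41; the 49th is 265.45.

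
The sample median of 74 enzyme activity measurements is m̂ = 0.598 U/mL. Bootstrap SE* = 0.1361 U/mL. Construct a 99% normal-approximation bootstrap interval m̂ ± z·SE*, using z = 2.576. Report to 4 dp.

(0.2474, 0.9486)

Margin = 2.576 × 0.1361 = 0.35059
Interval: 0.598 ± 0.35059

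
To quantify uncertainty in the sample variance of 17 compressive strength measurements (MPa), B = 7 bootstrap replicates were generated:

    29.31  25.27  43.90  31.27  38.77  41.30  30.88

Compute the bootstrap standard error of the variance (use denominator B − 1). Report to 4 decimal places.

Bootstrap SE is the standard deviation of the 7 replicate variances.
Mean of replicates: (29.31 + 25.27 + 43.90 + 31.27 + 38.77 + 41.30 + 30.88) / 7 = 240.70000 / 7 = 34.38571
Sum of squared deviations: (−5.07571)² + (−9.11571)² + (+9.51429)² + (−3.11571)² + (+4.38429)² + (+6.91429)² + (−3.50571)² = 288.40777
Variance = 288.40777 / 6 = 48.06796
SE* = √48.06796

SE* = 6.9331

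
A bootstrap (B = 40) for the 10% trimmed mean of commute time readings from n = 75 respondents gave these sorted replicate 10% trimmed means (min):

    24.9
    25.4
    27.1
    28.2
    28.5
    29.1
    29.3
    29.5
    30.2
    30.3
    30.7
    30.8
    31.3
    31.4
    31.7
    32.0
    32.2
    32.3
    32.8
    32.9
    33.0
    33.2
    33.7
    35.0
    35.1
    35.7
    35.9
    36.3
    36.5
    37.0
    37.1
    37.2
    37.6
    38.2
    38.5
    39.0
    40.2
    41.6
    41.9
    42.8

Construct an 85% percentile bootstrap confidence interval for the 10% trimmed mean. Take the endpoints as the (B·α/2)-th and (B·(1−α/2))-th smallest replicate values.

α = 0.15; lower rank = 40 × 0.075 = 3; upper rank = 40 × 0.925 = 37.
The 3rd smallest replicate is 27.1; the 37th is 40.2.

(27.1, 40.2)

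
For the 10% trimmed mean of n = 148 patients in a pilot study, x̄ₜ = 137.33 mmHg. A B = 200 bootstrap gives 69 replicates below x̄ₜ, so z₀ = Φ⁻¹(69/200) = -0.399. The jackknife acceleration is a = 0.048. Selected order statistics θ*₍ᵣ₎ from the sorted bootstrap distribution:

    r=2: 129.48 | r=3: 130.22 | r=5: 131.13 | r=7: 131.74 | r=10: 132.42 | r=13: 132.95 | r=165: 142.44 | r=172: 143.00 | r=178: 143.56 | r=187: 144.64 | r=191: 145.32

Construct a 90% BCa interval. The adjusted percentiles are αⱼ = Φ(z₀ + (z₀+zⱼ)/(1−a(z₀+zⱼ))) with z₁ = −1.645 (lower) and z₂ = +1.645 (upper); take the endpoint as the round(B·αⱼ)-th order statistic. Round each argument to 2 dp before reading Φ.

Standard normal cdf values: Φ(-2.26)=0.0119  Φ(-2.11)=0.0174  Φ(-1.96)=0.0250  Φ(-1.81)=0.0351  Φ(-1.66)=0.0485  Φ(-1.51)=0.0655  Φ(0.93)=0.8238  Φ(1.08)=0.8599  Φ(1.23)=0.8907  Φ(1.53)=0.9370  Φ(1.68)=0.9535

Lower: z₀ + z₁ = -0.399 + (-1.645) = -2.044; 1 − a(z₀+z₁) = 1 − (0.048)(-2.044) = 1.0981; argument = -0.399 + (-2.044)/1.0981 = -2.2604 → -2.26.
α₁ = Φ(-2.26) = 0.0119; rank = round(200 × 0.0119) = 2; θ*₍2₎ = 129.48.
Upper: z₀ + z₂ = 1.246; 1 − a(z₀+z₂) = 0.9402; argument = 0.9263 → 0.93; α₂ = 0.8238; rank = 165; θ*₍165₎ = 142.44.

(129.48, 142.44)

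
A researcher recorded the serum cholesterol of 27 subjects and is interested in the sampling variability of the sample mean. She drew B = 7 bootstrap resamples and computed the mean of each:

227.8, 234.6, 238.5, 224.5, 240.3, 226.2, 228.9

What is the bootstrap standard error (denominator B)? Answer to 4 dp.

Bootstrap SE is the standard deviation of the 7 replicate means.
Mean of replicates: (227.8 + 234.6 + 238.5 + 224.5 + 240.3 + 226.2 + 228.9) / 7 = 1620.80000 / 7 = 231.54286
Sum of squared deviations: (−3.74286)² + (+3.05714)² + (+6.95714)² + (−7.04286)² + (+8.75714)² + (−5.34286)² + (−2.64286)² = 233.57714
Variance = 233.57714 / 7 = 33.36816
SE* = √33.36816

SE* = 5.7765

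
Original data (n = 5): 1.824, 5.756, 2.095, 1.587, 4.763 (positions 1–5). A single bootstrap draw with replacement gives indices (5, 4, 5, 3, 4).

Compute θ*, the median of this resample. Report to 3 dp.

θ* = 2.095

Resample values: 4.763, 1.587, 4.763, 2.095, 1.587.
Sorted: 1.587, 1.587, 2.095, 4.763, 4.763
Median = middle value = 2.095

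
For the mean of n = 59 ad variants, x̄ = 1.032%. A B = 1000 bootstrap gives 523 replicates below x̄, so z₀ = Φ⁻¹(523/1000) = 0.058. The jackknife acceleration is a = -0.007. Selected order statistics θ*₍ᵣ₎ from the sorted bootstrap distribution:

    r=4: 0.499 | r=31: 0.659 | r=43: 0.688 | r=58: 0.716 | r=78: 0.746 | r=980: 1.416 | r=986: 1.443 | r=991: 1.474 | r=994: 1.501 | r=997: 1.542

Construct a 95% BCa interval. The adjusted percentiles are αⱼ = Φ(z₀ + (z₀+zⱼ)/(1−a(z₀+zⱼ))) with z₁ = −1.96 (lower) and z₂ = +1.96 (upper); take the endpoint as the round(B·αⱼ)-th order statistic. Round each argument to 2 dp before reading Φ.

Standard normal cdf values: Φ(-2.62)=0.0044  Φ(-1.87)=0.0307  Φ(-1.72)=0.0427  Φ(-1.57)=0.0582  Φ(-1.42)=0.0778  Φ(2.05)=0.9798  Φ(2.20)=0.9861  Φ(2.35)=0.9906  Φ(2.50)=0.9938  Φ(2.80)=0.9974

Lower: z₀ + z₁ = 0.058 + (-1.960) = -1.902; 1 − a(z₀+z₁) = 1 − (-0.007)(-1.902) = 0.9867; argument = 0.058 + (-1.902)/0.9867 = -1.8697 → -1.87.
α₁ = Φ(-1.87) = 0.0307; rank = round(1000 × 0.0307) = 31; θ*₍31₎ = 0.659.
Upper: z₀ + z₂ = 2.018; 1 − a(z₀+z₂) = 1.0141; argument = 2.0479 → 2.05; α₂ = 0.9798; rank = 980; θ*₍980₎ = 1.416.

(0.659, 1.416)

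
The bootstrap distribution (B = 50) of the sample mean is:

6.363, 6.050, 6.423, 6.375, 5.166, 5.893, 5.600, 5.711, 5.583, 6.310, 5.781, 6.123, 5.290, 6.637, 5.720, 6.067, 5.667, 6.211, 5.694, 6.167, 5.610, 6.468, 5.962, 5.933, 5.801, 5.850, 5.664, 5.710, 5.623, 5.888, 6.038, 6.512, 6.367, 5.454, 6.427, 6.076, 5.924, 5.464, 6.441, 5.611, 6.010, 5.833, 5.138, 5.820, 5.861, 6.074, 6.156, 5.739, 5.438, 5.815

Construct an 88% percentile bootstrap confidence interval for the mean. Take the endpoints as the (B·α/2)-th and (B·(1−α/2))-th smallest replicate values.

Sorted replicates: 5.138, 5.166, 5.290, 5.438, 5.454, 5.464, 5.583, 5.600, 5.610, 5.611, 5.623, 5.664, 5.667, 5.694, 5.710, 5.711, 5.720, 5.739, 5.781, 5.801, 5.815, 5.820, 5.833, 5.850, 5.861, 5.888, 5.893, 5.924, 5.933, 5.962, 6.010, 6.038, 6.050, 6.067, 6.074, 6.076, 6.123, 6.156, 6.167, 6.211, 6.310, 6.363, 6.367, 6.375, 6.423, 6.427, 6.441, 6.468, 6.512, 6.637
α = 0.12; lower rank = 50 × 0.060 = 3; upper rank = 50 × 0.940 = 47.
The 3rd smallest replicate is 5.290; the 47th is 6.441.

(5.290, 6.441)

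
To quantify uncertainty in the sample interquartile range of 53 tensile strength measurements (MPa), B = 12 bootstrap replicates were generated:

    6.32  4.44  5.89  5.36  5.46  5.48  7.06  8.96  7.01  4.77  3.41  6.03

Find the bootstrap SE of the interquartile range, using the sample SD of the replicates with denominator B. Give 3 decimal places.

SE* = 1.365

Bootstrap SE is the standard deviation of the 12 replicate interquartile ranges.
Mean of replicates: (6.32 + 4.44 + 5.89 + 5.36 + 5.46 + 5.48 + 7.06 + 8.96 + 7.01 + 4.77 + 3.41 + 6.03) / 12 = 70.1900 / 12 = 5.8492
Sum of squared deviations: (+0.4708)² + (−1.4092)² + (+0.0408)² + (−0.4892)² + (−0.3892)² + (−0.3692)² + (+1.2108)² + (+3.1108)² + (+1.1608)² + (−1.0792)² + (−2.4392)² + (+0.1808)² = 22.3739
Variance = 22.3739 / 12 = 1.8645
SE* = √1.8645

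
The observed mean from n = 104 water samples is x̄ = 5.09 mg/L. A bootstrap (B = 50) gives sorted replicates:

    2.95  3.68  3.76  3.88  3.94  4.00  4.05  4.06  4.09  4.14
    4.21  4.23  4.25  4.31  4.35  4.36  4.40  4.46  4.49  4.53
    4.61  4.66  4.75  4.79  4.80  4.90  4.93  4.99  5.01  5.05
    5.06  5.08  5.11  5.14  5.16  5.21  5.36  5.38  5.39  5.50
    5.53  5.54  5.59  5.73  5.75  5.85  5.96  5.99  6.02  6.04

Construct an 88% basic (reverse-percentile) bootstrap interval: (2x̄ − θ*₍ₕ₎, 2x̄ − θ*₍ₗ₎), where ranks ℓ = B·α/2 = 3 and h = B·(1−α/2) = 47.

(4.22, 6.42)

Percentile endpoints at ranks 3 and 47: θ*₍3₎ = 3.76, θ*₍47₎ = 5.96.
Basic interval reflects these around x̄:
  lower = 2 × 5.09 − 5.96 = 4.22
  upper = 2 × 5.09 − 3.76 = 6.42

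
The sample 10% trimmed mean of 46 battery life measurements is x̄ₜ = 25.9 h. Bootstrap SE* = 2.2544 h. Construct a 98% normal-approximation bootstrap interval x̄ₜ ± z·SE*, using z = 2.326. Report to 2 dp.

Margin = 2.326 × 2.2544 = 5.244
Interval: 25.9 ± 5.244

(20.66, 31.14)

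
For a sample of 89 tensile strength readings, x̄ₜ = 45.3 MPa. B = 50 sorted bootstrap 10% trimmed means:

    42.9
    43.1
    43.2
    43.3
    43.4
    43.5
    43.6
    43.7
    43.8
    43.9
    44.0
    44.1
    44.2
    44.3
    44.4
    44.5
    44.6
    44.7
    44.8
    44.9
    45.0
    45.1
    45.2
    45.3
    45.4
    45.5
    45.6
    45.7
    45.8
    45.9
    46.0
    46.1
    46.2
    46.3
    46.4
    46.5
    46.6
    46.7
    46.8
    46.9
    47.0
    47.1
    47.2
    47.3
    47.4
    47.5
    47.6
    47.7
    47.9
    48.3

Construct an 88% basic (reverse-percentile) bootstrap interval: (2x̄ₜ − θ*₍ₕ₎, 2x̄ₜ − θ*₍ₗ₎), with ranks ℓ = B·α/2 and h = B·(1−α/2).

Percentile endpoints at ranks 3 and 47: θ*₍3₎ = 43.2, θ*₍47₎ = 47.6.
Basic interval reflects these around x̄ₜ:
  lower = 2 × 45.3 − 47.6 = 43.0
  upper = 2 × 45.3 − 43.2 = 47.4

(43.0, 47.4)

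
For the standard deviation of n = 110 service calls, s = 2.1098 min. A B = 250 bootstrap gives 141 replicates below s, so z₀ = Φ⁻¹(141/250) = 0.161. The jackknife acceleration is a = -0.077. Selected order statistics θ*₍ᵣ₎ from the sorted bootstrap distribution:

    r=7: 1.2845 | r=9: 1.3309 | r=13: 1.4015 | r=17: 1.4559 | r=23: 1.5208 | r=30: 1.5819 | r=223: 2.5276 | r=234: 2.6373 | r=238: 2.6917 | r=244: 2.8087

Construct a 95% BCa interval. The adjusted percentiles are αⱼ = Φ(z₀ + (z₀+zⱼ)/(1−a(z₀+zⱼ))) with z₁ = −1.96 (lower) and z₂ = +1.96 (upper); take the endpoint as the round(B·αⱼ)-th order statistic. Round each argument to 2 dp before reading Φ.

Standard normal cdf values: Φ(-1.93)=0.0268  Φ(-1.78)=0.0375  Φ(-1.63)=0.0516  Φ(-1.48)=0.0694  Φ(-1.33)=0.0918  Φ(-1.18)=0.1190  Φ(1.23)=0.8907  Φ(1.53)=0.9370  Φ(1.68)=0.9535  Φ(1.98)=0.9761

Lower: z₀ + z₁ = 0.161 + (-1.960) = -1.799; 1 − a(z₀+z₁) = 1 − (-0.077)(-1.799) = 0.8615; argument = 0.161 + (-1.799)/0.8615 = -1.9273 → -1.93.
α₁ = Φ(-1.93) = 0.0268; rank = round(250 × 0.0268) = 7; θ*₍7₎ = 1.2845.
Upper: z₀ + z₂ = 2.121; 1 − a(z₀+z₂) = 1.1633; argument = 1.9842 → 1.98; α₂ = 0.9761; rank = 244; θ*₍244₎ = 2.8087.

(1.2845, 2.8087)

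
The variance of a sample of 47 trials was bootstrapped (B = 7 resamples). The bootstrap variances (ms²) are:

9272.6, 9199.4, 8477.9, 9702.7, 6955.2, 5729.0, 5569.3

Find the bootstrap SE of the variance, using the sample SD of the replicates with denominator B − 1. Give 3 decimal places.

SE* = 1740.309

Bootstrap SE is the standard deviation of the 7 replicate variances.
Mean of replicates: (9272.6 + 9199.4 + 8477.9 + 9702.7 + 6955.2 + 5729.0 + 5569.3) / 7 = 54906.1000 / 7 = 7843.7286
Sum of squared deviations: (+1428.8714)² + (+1355.6714)² + (+634.1714)² + (+1858.9714)² + (−888.5286)² + (−2114.7286)² + (−2274.4286)² = 18172052.0343
Variance = 18172052.0343 / 6 = 3028675.3390
SE* = √3028675.3390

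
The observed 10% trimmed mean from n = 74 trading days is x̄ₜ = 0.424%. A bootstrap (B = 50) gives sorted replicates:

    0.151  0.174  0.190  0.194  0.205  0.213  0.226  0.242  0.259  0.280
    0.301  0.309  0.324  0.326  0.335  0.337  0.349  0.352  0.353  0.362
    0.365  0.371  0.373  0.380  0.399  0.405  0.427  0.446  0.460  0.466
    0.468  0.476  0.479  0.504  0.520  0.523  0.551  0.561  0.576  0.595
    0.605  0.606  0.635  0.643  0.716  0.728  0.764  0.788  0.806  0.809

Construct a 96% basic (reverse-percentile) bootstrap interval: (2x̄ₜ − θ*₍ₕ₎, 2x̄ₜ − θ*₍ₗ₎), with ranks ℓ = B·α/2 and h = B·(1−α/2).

Percentile endpoints at ranks 1 and 49: θ*₍1₎ = 0.151, θ*₍49₎ = 0.806.
Basic interval reflects these around x̄ₜ:
  lower = 2 × 0.424 − 0.806 = 0.042
  upper = 2 × 0.424 − 0.151 = 0.697

(0.042, 0.697)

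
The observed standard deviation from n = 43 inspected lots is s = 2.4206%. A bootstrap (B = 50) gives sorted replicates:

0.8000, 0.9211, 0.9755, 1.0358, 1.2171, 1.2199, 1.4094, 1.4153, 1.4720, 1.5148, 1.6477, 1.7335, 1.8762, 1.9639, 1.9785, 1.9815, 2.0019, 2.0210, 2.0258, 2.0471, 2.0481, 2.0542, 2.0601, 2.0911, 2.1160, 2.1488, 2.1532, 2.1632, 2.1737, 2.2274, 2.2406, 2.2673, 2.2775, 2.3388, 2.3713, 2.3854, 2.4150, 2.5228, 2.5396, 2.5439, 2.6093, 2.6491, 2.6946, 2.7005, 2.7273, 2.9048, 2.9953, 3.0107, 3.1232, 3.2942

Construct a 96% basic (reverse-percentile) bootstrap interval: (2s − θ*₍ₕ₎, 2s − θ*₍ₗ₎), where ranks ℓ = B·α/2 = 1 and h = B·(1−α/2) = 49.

(1.7180, 4.0412)

Percentile endpoints at ranks 1 and 49: θ*₍1₎ = 0.8000, θ*₍49₎ = 3.1232.
Basic interval reflects these around s:
  lower = 2 × 2.4206 − 3.1232 = 1.7180
  upper = 2 × 2.4206 − 0.8000 = 4.0412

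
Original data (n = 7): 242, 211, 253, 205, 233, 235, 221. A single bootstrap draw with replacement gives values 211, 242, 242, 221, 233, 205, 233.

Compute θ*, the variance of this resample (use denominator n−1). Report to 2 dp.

θ* = 216.24

Mean = 226.7143; sum of squared deviations = 1297.4286
s² = 1297.4286 / 6 = 216.2381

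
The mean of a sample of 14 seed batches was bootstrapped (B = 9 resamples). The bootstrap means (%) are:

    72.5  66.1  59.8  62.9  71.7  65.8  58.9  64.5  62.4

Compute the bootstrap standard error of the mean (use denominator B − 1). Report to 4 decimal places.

SE* = 4.7255

Bootstrap SE is the standard deviation of the 9 replicate means.
Mean of replicates: (72.5 + 66.1 + 59.8 + 62.9 + 71.7 + 65.8 + 58.9 + 64.5 + 62.4) / 9 = 584.60000 / 9 = 64.95556
Sum of squared deviations: (+7.54444)² + (+1.14444)² + (−5.15556)² + (−2.05556)² + (+6.74444)² + (+0.84444)² + (−6.05556)² + (−0.45556)² + (−2.55556)² = 178.64222
Variance = 178.64222 / 8 = 22.33028
SE* = √22.33028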